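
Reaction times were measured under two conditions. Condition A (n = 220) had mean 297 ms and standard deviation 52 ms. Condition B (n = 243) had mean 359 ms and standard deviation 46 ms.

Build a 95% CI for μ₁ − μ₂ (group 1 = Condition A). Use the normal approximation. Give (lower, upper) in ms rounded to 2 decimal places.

(-70.98, -53.02)

Per-group SEs: s₁/√n₁ = 52/√220 = 3.5058, s₂/√n₂ = 46/√243 = 2.9509.
Unpooled SE of the difference: √(12.29063364 + 8.70781081) = 4.5824.
Margin of error = z* · SE = 1.960 × 4.5824 = 8.9815.
x̄₁ − x̄₂ = 297 − 359 = -62.0000.
CI: -62.0000 ± 8.9815 = (-70.98, -53.02).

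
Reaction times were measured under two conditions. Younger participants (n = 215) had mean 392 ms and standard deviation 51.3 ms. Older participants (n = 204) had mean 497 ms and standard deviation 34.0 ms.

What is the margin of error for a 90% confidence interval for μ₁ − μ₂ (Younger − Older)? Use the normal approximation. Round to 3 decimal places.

6.961

Standard errors of each mean: 51.3/√215 = 3.4986 and 34.0/√204 = 2.3805.
SE(x̄₁ − x̄₂) = √(3.4986² + 2.3805²) = 4.2317 for independent samples with unequal variances.
With z* = 1.645, the margin is 1.645 × 4.2317 = 6.9611.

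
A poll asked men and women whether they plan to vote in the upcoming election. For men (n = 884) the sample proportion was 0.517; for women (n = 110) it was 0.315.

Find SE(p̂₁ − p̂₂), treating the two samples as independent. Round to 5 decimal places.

0.04737

Each SE is √(p̂(1−p̂)/n): √(0.5170·0.4830/884) = 0.01681 and √(0.3150·0.6850/110) = 0.04429.
SE(p̂₁ − p̂₂) = √(SE₁² + SE₂²) = √(0.0002825761 + 0.0019616041) = 0.04737, since the two samples are independent.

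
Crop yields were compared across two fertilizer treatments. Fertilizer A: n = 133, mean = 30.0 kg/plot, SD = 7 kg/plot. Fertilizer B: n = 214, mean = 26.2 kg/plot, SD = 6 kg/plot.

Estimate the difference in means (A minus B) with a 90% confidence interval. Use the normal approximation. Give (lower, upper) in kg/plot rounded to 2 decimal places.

SE₁ = s₁/√n₁ = 7/√133 = 0.6070; SE₂ = 6/√214 = 0.4102.
Independent samples, unequal variances: SE_diff = √(SE₁² + SE₂²) = √(0.368449 + 0.16826404) = 0.7326.
z* = 1.645, so margin of error = 1.645 × 0.7326 = 1.2051.
Difference in means = 30.0 − 26.2 = 3.8000.
3.8000 ± 1.2051 → (2.59, 5.01).

(2.59, 5.01)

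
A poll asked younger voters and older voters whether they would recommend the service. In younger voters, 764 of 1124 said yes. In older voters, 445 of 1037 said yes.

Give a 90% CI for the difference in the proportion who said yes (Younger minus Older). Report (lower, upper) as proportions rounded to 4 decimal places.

(0.2165, 0.2847)

Sample proportions: 764/1124 = 0.6797, 445/1037 = 0.4291.
Each SE is √(p̂(1−p̂)/n): √(0.6797·0.3203/1124) = 0.01392 and √(0.4291·0.5709/1037) = 0.01537.
SE(p̂₁ − p̂₂) = √(SE₁² + SE₂²) = √(0.0001937664 + 0.0002362369) = 0.02074, since the two samples are independent.
At 90% confidence z* = 1.645; margin = 1.645 × 0.02074 = 0.03412.
The difference is 0.6797 − 0.4291 = 0.2506, so the interval is 0.2506 ± 0.03412 = (0.2165, 0.2847).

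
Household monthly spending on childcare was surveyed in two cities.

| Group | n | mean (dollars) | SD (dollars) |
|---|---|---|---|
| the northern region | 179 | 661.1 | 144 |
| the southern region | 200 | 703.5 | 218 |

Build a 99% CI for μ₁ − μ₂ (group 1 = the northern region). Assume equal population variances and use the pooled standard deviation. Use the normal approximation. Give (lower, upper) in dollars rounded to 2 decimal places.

Pooled variance s_p² = [178·144² + 199·218²] / (179+200−2) = 34876.0849, so s_p = 186.7514.
SE_diff = s_p·√(1/n₁ + 1/n₂) = 186.7514·√(1/179 + 1/200) = 19.2151.
z* = 2.576; margin = 2.576 × 19.2151 = 49.4981.
Difference = 661.1 − 703.5 = -42.4000.
-42.4000 ± 49.4981 → (-91.90, 7.10).

(-91.90, 7.10)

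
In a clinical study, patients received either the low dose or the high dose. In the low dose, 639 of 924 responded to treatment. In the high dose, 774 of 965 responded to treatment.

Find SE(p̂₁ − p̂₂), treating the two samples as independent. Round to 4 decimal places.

0.0199

First, p̂₁ = 639/924 = 0.6916; p̂₂ = 774/965 = 0.8021.
The two standard errors are √(0.6916×0.3084/924) = 0.01519 and √(0.8021×0.1979/965) = 0.01283.
Because the samples are independent, SE_diff = √(0.01519² + 0.01283²) = 0.01988.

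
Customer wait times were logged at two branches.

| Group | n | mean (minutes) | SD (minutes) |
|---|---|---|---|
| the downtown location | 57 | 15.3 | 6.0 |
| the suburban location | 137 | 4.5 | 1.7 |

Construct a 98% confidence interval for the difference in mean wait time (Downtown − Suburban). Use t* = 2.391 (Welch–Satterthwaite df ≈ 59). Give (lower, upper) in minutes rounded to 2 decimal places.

(8.87, 12.73)

Per-group SEs: s₁/√n₁ = 6.0/√57 = 0.7947, s₂/√n₂ = 1.7/√137 = 0.1452.
Unpooled SE of the difference: √(0.63154809 + 0.02108304) = 0.8079.
Margin of error = t* · SE = 2.391 × 0.8079 = 1.9317.
x̄₁ − x̄₂ = 15.3 − 4.5 = 10.8000.
CI: 10.8000 ± 1.9317 = (8.87, 12.73).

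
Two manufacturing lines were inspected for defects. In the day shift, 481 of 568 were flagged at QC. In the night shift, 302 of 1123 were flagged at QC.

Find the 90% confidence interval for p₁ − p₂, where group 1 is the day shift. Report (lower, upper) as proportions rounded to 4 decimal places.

(0.5449, 0.6109)

p̂₁ = 481/568 = 0.8468 and p̂₂ = 302/1123 = 0.2689.
SE₁ = √(p̂₁(1−p̂₁)/n₁) = √(0.8468·0.1532/568) = 0.01511; SE₂ = √(0.2689·0.7311/1123) = 0.01323.
Independent samples: SE of the difference = √(SE₁² + SE₂²) = √(0.0002283121 + 0.0001750329) = 0.02008.
z* for 90% confidence is 1.645, so the margin of error is 1.645 × 0.02008 = 0.03303.
Point estimate p̂₁ − p̂₂ = 0.8468 − 0.2689 = 0.5779.
0.5779 ± 0.03303 → (0.5449, 0.6109).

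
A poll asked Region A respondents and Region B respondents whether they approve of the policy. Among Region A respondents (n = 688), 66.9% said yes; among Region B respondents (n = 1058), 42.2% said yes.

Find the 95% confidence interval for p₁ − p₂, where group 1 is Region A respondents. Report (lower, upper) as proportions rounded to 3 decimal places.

Each SE is √(p̂(1−p̂)/n): √(0.6690·0.3310/688) = 0.01794 and √(0.4220·0.5780/1058) = 0.01518.
SE(p̂₁ − p̂₂) = √(SE₁² + SE₂²) = √(0.0003218436 + 0.0002304324) = 0.02350, since the two samples are independent.
At 95% confidence z* = 1.960; margin = 1.960 × 0.02350 = 0.04606.
The difference is 0.6690 − 0.4220 = 0.2470, so the interval is 0.2470 ± 0.04606 = (0.201, 0.293).

(0.201, 0.293)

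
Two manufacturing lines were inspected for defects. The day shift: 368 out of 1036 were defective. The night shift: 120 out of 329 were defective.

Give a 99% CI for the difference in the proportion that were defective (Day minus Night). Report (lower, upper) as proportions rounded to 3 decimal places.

Sample proportions: 368/1036 = 0.3552, 120/329 = 0.3647.
Each SE is √(p̂(1−p̂)/n): √(0.3552·0.6448/1036) = 0.01487 and √(0.3647·0.6353/329) = 0.02654.
SE(p̂₁ − p̂₂) = √(SE₁² + SE₂²) = √(0.0002211169 + 0.0007043716) = 0.03042, since the two samples are independent.
At 99% confidence z* = 2.576; margin = 2.576 × 0.03042 = 0.07836.
The difference is 0.3552 − 0.3647 = -0.0095, so the interval is -0.0095 ± 0.07836 = (-0.088, 0.069).

(-0.088, 0.069)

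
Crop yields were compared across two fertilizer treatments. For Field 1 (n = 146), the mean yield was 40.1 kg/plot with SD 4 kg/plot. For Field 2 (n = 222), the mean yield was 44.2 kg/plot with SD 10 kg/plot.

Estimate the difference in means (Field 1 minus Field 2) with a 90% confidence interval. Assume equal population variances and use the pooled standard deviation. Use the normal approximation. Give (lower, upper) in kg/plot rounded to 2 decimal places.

s_p = √[((n₁−1)s₁² + (n₂−1)s₂²)/(n₁+n₂−2)] = √[(145·4² + 221·10²)/366] = 8.1683.
SE = 8.1683·√(1/146 + 1/222) = 0.8704.
With z* = 1.645, margin = 1.645 × 0.8704 = 1.4318.
x̄₁ − x̄₂ = 40.1 − 44.2 = -4.1000; interval -4.1000 ± 1.4318 = (-5.53, -2.67).

(-5.53, -2.67)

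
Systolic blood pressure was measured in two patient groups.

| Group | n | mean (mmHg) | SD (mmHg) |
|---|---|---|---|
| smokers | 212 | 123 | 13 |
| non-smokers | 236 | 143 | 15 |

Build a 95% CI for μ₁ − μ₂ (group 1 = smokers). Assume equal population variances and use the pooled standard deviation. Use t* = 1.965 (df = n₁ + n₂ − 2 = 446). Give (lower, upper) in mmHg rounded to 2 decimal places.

(-22.62, -17.38)

s_p = √[((n₁−1)s₁² + (n₂−1)s₂²)/(n₁+n₂−2)] = √[(211·13² + 235·15²)/446] = 14.0892.
SE = 14.0892·√(1/212 + 1/236) = 1.3332.
With t* = 1.965, margin = 1.965 × 1.3332 = 2.6197.
x̄₁ − x̄₂ = 123 − 143 = -20.0000; interval -20.0000 ± 2.6197 = (-22.62, -17.38).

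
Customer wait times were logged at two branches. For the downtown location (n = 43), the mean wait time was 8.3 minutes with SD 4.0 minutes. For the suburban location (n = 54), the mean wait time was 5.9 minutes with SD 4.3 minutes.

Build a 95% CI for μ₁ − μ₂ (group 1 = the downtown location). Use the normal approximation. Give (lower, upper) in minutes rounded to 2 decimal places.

(0.74, 4.06)

Per-group SEs: s₁/√n₁ = 4.0/√43 = 0.6100, s₂/√n₂ = 4.3/√54 = 0.5852.
Unpooled SE of the difference: √(0.3721 + 0.34245904) = 0.8453.
Margin of error = z* · SE = 1.960 × 0.8453 = 1.6568.
x̄₁ − x̄₂ = 8.3 − 5.9 = 2.4000.
CI: 2.4000 ± 1.6568 = (0.74, 4.06).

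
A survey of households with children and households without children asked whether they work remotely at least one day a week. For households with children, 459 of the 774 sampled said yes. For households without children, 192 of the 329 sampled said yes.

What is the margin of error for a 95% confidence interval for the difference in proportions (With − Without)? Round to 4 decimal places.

p̂₁ = 459/774 = 0.5930 and p̂₂ = 192/329 = 0.5836.
SE₁ = √(p̂₁(1−p̂₁)/n₁) = √(0.5930·0.4070/774) = 0.01766; SE₂ = √(0.5836·0.4164/329) = 0.02718.
Independent samples: SE of the difference = √(SE₁² + SE₂²) = √(0.0003118756 + 0.0007387524) = 0.03241.
z* for 95% confidence is 1.960, so the margin of error is 1.960 × 0.03241 = 0.06352.

0.0635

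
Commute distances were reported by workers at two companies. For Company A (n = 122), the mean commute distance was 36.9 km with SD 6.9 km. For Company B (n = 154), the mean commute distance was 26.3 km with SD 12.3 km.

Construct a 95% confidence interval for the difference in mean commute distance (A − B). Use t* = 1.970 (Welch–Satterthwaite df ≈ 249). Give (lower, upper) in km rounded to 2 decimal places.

(8.29, 12.91)

SE₁ = s₁/√n₁ = 6.9/√122 = 0.6247; SE₂ = 12.3/√154 = 0.9912.
Independent samples, unequal variances: SE_diff = √(SE₁² + SE₂²) = √(0.39025009 + 0.98247744) = 1.1716.
t* = 1.970, so margin of error = 1.970 × 1.1716 = 2.3081.
Difference in means = 36.9 − 26.3 = 10.6000.
10.6000 ± 2.3081 → (8.29, 12.91).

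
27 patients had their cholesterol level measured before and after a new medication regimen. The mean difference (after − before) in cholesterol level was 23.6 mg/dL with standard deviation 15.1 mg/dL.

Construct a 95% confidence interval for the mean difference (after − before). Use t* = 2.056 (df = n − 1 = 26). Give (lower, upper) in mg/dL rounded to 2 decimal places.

(17.63, 29.57)

Paired design: SE = s_d/√n = 15.1/√27 = 2.9060.
t* = 2.056; margin of error = 2.056 × 2.9060 = 5.9747.
23.6 ± 5.9747 → (17.63, 29.57).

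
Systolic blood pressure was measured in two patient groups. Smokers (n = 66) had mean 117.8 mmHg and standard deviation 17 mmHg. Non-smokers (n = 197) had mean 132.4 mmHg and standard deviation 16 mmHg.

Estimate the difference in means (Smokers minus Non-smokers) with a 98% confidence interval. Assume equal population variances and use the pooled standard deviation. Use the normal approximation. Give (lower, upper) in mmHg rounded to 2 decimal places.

(-19.98, -9.22)

Pooled variance s_p² = [65·17² + 196·16²] / (66+197−2) = 264.2184, so s_p = 16.2548.
SE_diff = s_p·√(1/n₁ + 1/n₂) = 16.2548·√(1/66 + 1/197) = 2.3118.
z* = 2.326; margin = 2.326 × 2.3118 = 5.3772.
Difference = 117.8 − 132.4 = -14.6000.
-14.6000 ± 5.3772 → (-19.98, -9.22).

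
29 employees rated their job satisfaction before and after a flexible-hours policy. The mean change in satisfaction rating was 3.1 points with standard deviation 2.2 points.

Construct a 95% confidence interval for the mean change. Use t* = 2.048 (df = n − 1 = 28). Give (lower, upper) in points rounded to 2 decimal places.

Paired design: SE = s_d/√n = 2.2/√29 = 0.4085.
t* = 2.048; margin of error = 2.048 × 0.4085 = 0.8366.
3.1 ± 0.8366 → (2.26, 3.94).

(2.26, 3.94)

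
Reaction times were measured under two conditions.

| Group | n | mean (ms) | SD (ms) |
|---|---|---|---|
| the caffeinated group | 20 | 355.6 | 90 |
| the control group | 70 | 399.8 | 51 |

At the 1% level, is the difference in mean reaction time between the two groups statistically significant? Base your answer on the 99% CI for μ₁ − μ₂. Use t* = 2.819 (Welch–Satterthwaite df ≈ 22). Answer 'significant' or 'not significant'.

not significant

SE₁ = s₁/√n₁ = 90/√20 = 20.1246; SE₂ = 51/√70 = 6.0957.
Independent samples, unequal variances: SE_diff = √(SE₁² + SE₂²) = √(404.99952516 + 37.15755849) = 21.0275.
t* = 2.819, so margin of error = 2.819 × 21.0275 = 59.2765.
Difference in means = 355.6 − 399.8 = -44.2000.
-44.2000 ± 59.2765 → (-103.4765, 15.0765).
The interval (-103.4765, 15.0765) contains 0, so the difference is not significant.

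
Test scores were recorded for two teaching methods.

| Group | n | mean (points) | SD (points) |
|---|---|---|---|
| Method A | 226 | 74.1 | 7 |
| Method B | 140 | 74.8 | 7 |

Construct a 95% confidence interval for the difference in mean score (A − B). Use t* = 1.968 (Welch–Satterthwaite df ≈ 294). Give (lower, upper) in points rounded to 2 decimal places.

(-2.18, 0.78)

SE₁ = s₁/√n₁ = 7/√226 = 0.4656; SE₂ = 7/√140 = 0.5916.
Independent samples, unequal variances: SE_diff = √(SE₁² + SE₂²) = √(0.21678336 + 0.34999056) = 0.7528.
t* = 1.968, so margin of error = 1.968 × 0.7528 = 1.4815.
Difference in means = 74.1 − 74.8 = -0.7000.
-0.7000 ± 1.4815 → (-2.18, 0.78).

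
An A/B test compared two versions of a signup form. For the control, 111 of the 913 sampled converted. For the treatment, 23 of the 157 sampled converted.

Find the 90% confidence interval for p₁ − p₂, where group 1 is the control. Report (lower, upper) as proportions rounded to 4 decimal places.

(-0.0746, 0.0248)

First, p̂₁ = 111/913 = 0.1216; p̂₂ = 23/157 = 0.1465.
The two standard errors are √(0.1216×0.8784/913) = 0.01082 and √(0.1465×0.8535/157) = 0.02822.
Because the samples are independent, SE_diff = √(0.01082² + 0.02822²) = 0.03022.
Using z* = 1.645 for 90%, ME = 1.645 × 0.03022 = 0.04971.
p̂₁ − p̂₂ = -0.0249; interval -0.0249 ± 0.04971 gives (-0.0746, 0.0248).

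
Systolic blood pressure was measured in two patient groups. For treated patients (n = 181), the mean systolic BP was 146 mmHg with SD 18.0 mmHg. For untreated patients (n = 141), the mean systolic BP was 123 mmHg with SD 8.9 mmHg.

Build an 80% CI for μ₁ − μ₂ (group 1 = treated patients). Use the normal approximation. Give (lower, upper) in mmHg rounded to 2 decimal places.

(21.03, 24.97)

Per-group SEs: s₁/√n₁ = 18.0/√181 = 1.3379, s₂/√n₂ = 8.9/√141 = 0.7495.
Unpooled SE of the difference: √(1.78997641 + 0.56175025) = 1.5335.
Margin of error = z* · SE = 1.282 × 1.5335 = 1.9659.
x̄₁ − x̄₂ = 146 − 123 = 23.0000.
CI: 23.0000 ± 1.9659 = (21.03, 24.97).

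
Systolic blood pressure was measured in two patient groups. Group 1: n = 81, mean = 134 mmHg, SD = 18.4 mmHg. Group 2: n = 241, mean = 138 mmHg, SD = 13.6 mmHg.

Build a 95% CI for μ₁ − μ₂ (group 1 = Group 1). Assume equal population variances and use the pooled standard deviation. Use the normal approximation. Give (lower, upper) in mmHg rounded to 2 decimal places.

(-7.76, -0.24)

s_p = √[((n₁−1)s₁² + (n₂−1)s₂²)/(n₁+n₂−2)] = √[(80·18.4² + 240·13.6²)/320] = 14.9452.
SE = 14.9452·√(1/81 + 1/241) = 1.9195.
With z* = 1.960, margin = 1.960 × 1.9195 = 3.7622.
x̄₁ − x̄₂ = 134 − 138 = -4.0000; interval -4.0000 ± 3.7622 = (-7.76, -0.24).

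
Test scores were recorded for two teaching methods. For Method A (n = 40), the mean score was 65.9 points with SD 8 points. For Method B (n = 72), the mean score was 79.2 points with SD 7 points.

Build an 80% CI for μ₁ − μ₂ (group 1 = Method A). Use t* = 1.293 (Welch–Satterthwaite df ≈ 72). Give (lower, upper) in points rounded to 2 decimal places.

(-15.25, -11.35)

SE₁ = s₁/√n₁ = 8/√40 = 1.2649; SE₂ = 7/√72 = 0.8250.
Independent samples, unequal variances: SE_diff = √(SE₁² + SE₂²) = √(1.59997201 + 0.680625) = 1.5102.
t* = 1.293, so margin of error = 1.293 × 1.5102 = 1.9527.
Difference in means = 65.9 − 79.2 = -13.3000.
-13.3000 ± 1.9527 → (-15.25, -11.35).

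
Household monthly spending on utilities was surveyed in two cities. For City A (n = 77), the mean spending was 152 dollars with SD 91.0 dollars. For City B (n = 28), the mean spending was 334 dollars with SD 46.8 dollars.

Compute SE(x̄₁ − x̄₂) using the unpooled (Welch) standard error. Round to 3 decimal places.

13.630

Standard errors of each mean: 91.0/√77 = 10.3704 and 46.8/√28 = 8.8444.
SE(x̄₁ − x̄₂) = √(10.3704² + 8.8444²) = 13.6297 for independent samples with unequal variances.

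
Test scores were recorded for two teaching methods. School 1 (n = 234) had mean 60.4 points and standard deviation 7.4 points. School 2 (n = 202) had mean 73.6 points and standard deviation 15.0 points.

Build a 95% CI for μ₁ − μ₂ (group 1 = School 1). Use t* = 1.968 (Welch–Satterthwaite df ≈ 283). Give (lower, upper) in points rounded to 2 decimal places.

Standard errors of each mean: 7.4/√234 = 0.4838 and 15.0/√202 = 1.0554.
SE(x̄₁ − x̄₂) = √(0.4838² + 1.0554²) = 1.1610 for independent samples with unequal variances.
With t* = 1.968, the margin is 1.968 × 1.1610 = 2.2848.
x̄₁ − x̄₂ = 60.4 − 73.6 = -13.2000; the interval is -13.2000 ± 2.2848 = (-15.48, -10.92).

(-15.48, -10.92)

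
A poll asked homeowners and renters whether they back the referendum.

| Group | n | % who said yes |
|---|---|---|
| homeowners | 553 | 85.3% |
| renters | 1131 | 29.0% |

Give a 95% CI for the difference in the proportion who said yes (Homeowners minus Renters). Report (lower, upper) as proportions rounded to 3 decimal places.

(0.523, 0.603)

Each SE is √(p̂(1−p̂)/n): √(0.8530·0.1470/553) = 0.01506 and √(0.2900·0.7100/1131) = 0.01349.
SE(p̂₁ − p̂₂) = √(SE₁² + SE₂²) = √(0.0002268036 + 0.0001819801) = 0.02022, since the two samples are independent.
At 95% confidence z* = 1.960; margin = 1.960 × 0.02022 = 0.03963.
The difference is 0.8530 − 0.2900 = 0.5630, so the interval is 0.5630 ± 0.03963 = (0.523, 0.603).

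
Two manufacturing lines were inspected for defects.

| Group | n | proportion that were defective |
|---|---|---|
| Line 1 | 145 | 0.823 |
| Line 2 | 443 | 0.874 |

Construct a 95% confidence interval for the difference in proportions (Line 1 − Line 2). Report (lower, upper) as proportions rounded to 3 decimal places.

SE₁ = √(p̂₁(1−p̂₁)/n₁) = √(0.8230·0.1770/145) = 0.03170; SE₂ = √(0.8740·0.1260/443) = 0.01577.
Independent samples: SE of the difference = √(SE₁² + SE₂²) = √(0.00100489 + 0.0002486929) = 0.03541.
z* for 95% confidence is 1.960, so the margin of error is 1.960 × 0.03541 = 0.06940.
Point estimate p̂₁ − p̂₂ = 0.8230 − 0.8740 = -0.0510.
-0.0510 ± 0.06940 → (-0.120, 0.018).

(-0.120, 0.018)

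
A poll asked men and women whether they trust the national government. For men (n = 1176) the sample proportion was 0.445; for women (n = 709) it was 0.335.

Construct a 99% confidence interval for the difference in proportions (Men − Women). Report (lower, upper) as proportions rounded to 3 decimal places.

The two standard errors are √(0.4450×0.5550/1176) = 0.01449 and √(0.3350×0.6650/709) = 0.01773.
Because the samples are independent, SE_diff = √(0.01449² + 0.01773²) = 0.02290.
Using z* = 2.576 for 99%, ME = 2.576 × 0.02290 = 0.05899.
p̂₁ − p̂₂ = 0.1100; interval 0.1100 ± 0.05899 gives (0.051, 0.169).

(0.051, 0.169)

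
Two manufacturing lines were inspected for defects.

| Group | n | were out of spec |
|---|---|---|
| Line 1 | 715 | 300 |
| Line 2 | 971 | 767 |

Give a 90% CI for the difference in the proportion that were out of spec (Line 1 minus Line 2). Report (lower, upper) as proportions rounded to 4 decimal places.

First, p̂₁ = 300/715 = 0.4196; p̂₂ = 767/971 = 0.7899.
The two standard errors are √(0.4196×0.5804/715) = 0.01846 and √(0.7899×0.2101/971) = 0.01307.
Because the samples are independent, SE_diff = √(0.01846² + 0.01307²) = 0.02262.
Using z* = 1.645 for 90%, ME = 1.645 × 0.02262 = 0.03721.
p̂₁ − p̂₂ = -0.3703; interval -0.3703 ± 0.03721 gives (-0.4075, -0.3331).

(-0.4075, -0.3331)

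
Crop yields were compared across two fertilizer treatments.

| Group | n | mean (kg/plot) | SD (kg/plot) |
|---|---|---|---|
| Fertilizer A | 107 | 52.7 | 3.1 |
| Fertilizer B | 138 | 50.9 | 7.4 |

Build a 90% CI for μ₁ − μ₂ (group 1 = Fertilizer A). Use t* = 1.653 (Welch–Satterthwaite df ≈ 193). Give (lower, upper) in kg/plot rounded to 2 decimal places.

(0.65, 2.95)

SE₁ = s₁/√n₁ = 3.1/√107 = 0.2997; SE₂ = 7.4/√138 = 0.6299.
Independent samples, unequal variances: SE_diff = √(SE₁² + SE₂²) = √(0.08982009 + 0.39677401) = 0.6976.
t* = 1.653, so margin of error = 1.653 × 0.6976 = 1.1531.
Difference in means = 52.7 − 50.9 = 1.8000.
1.8000 ± 1.1531 → (0.65, 2.95).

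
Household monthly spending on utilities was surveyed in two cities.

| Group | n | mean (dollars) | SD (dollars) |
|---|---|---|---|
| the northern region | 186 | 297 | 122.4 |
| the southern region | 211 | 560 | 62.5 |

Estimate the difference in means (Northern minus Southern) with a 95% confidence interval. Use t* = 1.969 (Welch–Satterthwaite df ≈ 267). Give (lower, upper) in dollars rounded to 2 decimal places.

SE₁ = s₁/√n₁ = 122.4/√186 = 8.9748; SE₂ = 62.5/√211 = 4.3027.
Independent samples, unequal variances: SE_diff = √(SE₁² + SE₂²) = √(80.54703504 + 18.51322729) = 9.9529.
t* = 1.969, so margin of error = 1.969 × 9.9529 = 19.5973.
Difference in means = 297 − 560 = -263.0000.
-263.0000 ± 19.5973 → (-282.60, -243.40).

(-282.60, -243.40)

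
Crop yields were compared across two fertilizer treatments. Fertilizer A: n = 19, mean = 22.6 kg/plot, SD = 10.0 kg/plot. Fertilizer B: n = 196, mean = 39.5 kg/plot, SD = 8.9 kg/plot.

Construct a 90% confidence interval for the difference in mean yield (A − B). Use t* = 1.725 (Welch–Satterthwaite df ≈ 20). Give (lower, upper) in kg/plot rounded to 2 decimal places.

Per-group SEs: s₁/√n₁ = 10.0/√19 = 2.2942, s₂/√n₂ = 8.9/√196 = 0.6357.
Unpooled SE of the difference: √(5.26335364 + 0.40411449) = 2.3806.
Margin of error = t* · SE = 1.725 × 2.3806 = 4.1065.
x̄₁ − x̄₂ = 22.6 − 39.5 = -16.9000.
CI: -16.9000 ± 4.1065 = (-21.01, -12.79).

(-21.01, -12.79)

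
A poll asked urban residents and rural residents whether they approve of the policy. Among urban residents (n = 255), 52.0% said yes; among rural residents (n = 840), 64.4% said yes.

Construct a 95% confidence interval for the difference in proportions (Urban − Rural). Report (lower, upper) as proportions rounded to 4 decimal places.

(-0.1933, -0.0547)

SE₁ = √(p̂₁(1−p̂₁)/n₁) = √(0.5200·0.4800/255) = 0.03129; SE₂ = √(0.6440·0.3560/840) = 0.01652.
Independent samples: SE of the difference = √(SE₁² + SE₂²) = √(0.0009790641 + 0.0002729104) = 0.03538.
z* for 95% confidence is 1.960, so the margin of error is 1.960 × 0.03538 = 0.06934.
Point estimate p̂₁ − p̂₂ = 0.5200 − 0.6440 = -0.1240.
-0.1240 ± 0.06934 → (-0.1933, -0.0547).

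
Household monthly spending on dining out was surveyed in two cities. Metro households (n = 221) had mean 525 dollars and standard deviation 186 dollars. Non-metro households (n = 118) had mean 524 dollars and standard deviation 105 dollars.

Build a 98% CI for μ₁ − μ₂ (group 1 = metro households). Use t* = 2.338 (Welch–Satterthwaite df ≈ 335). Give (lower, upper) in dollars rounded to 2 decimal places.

(-35.97, 37.97)

Per-group SEs: s₁/√n₁ = 186/√221 = 12.5117, s₂/√n₂ = 105/√118 = 9.6660.
Unpooled SE of the difference: √(156.54263689 + 93.431556) = 15.8106.
Margin of error = t* · SE = 2.338 × 15.8106 = 36.9652.
x̄₁ − x̄₂ = 525 − 524 = 1.0000.
CI: 1.0000 ± 36.9652 = (-35.97, 37.97).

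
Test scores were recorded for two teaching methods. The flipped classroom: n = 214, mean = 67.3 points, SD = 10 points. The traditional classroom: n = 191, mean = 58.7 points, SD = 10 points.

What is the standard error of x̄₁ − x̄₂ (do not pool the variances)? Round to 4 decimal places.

0.9954

SE₁ = s₁/√n₁ = 10/√214 = 0.6836; SE₂ = 10/√191 = 0.7236.
Independent samples, unequal variances: SE_diff = √(SE₁² + SE₂²) = √(0.46730896 + 0.52359696) = 0.9954.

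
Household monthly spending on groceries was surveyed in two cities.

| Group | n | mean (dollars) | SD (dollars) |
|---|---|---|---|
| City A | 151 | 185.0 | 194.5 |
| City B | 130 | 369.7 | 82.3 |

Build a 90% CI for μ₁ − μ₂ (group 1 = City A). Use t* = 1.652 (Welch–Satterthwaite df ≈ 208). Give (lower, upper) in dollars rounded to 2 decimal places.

Per-group SEs: s₁/√n₁ = 194.5/√151 = 15.8282, s₂/√n₂ = 82.3/√130 = 7.2182.
Unpooled SE of the difference: √(250.53191524 + 52.10241124) = 17.3964.
Margin of error = t* · SE = 1.652 × 17.3964 = 28.7389.
x̄₁ − x̄₂ = 185.0 − 369.7 = -184.7000.
CI: -184.7000 ± 28.7389 = (-213.44, -155.96).

(-213.44, -155.96)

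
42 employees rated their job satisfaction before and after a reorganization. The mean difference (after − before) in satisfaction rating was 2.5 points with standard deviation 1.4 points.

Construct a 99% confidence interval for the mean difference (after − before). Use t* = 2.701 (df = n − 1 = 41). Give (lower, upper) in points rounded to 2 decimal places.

(1.92, 3.08)

Paired design: SE = s_d/√n = 1.4/√42 = 0.2160.
t* = 2.701; margin of error = 2.701 × 0.2160 = 0.5834.
2.5 ± 0.5834 → (1.92, 3.08).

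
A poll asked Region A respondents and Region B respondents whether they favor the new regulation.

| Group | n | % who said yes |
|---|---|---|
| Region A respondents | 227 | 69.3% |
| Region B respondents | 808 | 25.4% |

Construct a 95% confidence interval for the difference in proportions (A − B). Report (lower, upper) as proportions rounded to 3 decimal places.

(0.372, 0.506)

SE₁ = √(p̂₁(1−p̂₁)/n₁) = √(0.6930·0.3070/227) = 0.03061; SE₂ = √(0.2540·0.7460/808) = 0.01531.
Independent samples: SE of the difference = √(SE₁² + SE₂²) = √(0.0009369721 + 0.0002343961) = 0.03423.
z* for 95% confidence is 1.960, so the margin of error is 1.960 × 0.03423 = 0.06709.
Point estimate p̂₁ − p̂₂ = 0.6930 − 0.2540 = 0.4390.
0.4390 ± 0.06709 → (0.372, 0.506).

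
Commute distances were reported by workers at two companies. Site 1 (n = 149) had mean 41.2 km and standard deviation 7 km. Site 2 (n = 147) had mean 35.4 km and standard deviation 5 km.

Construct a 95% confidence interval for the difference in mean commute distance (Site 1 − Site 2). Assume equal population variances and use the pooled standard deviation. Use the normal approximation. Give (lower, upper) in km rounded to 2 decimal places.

Pooled variance s_p² = [148·7² + 146·5²] / (149+147−2) = 37.0816, so s_p = 6.0895.
SE_diff = s_p·√(1/n₁ + 1/n₂) = 6.0895·√(1/149 + 1/147) = 0.7079.
z* = 1.960; margin = 1.960 × 0.7079 = 1.3875.
Difference = 41.2 − 35.4 = 5.8000.
5.8000 ± 1.3875 → (4.41, 7.19).

(4.41, 7.19)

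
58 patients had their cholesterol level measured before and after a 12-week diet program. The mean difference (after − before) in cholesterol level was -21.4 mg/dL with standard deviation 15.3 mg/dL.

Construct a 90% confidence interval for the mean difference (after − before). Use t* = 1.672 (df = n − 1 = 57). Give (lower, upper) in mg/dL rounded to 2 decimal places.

This is a matched-pairs design, so SE = s_d/√n = 15.3/√58 = 2.0090.
Margin = 1.672 × 2.0090 = 3.3590; the interval is -21.4 ± 3.3590 = (-24.76, -18.04).

(-24.76, -18.04)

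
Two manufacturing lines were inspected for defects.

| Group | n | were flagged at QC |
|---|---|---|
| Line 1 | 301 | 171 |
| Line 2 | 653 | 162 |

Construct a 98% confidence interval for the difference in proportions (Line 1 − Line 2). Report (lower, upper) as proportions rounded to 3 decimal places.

(0.243, 0.397)

p̂₁ = 171/301 = 0.5681 and p̂₂ = 162/653 = 0.2481.
SE₁ = √(p̂₁(1−p̂₁)/n₁) = √(0.5681·0.4319/301) = 0.02855; SE₂ = √(0.2481·0.7519/653) = 0.01690.
Independent samples: SE of the difference = √(SE₁² + SE₂²) = √(0.0008151025 + 0.00028561) = 0.03318.
z* for 98% confidence is 2.326, so the margin of error is 2.326 × 0.03318 = 0.07718.
Point estimate p̂₁ − p̂₂ = 0.5681 − 0.2481 = 0.3200.
0.3200 ± 0.07718 → (0.243, 0.397).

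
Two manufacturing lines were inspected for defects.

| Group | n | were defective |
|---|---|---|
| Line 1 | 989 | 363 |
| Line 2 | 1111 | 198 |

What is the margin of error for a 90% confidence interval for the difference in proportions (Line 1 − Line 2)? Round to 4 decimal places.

First, p̂₁ = 363/989 = 0.3670; p̂₂ = 198/1111 = 0.1782.
The two standard errors are √(0.3670×0.6330/989) = 0.01533 and √(0.1782×0.8218/1111) = 0.01148.
Because the samples are independent, SE_diff = √(0.01533² + 0.01148²) = 0.01915.
Using z* = 1.645 for 90%, ME = 1.645 × 0.01915 = 0.03150.

0.0315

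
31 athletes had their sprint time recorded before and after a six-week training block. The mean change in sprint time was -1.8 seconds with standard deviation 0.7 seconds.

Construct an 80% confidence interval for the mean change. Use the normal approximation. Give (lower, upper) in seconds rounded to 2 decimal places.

(-1.96, -1.64)

This is a matched-pairs design, so SE = s_d/√n = 0.7/√31 = 0.1257.
Margin = 1.282 × 0.1257 = 0.1611; the interval is -1.8 ± 0.1611 = (-1.96, -1.64).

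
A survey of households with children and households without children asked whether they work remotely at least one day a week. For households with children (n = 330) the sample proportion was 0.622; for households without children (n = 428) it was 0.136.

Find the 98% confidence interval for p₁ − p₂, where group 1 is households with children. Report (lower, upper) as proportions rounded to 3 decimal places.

SE₁ = √(p̂₁(1−p̂₁)/n₁) = √(0.6220·0.3780/330) = 0.02669; SE₂ = √(0.1360·0.8640/428) = 0.01657.
Independent samples: SE of the difference = √(SE₁² + SE₂²) = √(0.0007123561 + 0.0002745649) = 0.03142.
z* for 98% confidence is 2.326, so the margin of error is 2.326 × 0.03142 = 0.07308.
Point estimate p̂₁ − p̂₂ = 0.6220 − 0.1360 = 0.4860.
0.4860 ± 0.07308 → (0.413, 0.559).

(0.413, 0.559)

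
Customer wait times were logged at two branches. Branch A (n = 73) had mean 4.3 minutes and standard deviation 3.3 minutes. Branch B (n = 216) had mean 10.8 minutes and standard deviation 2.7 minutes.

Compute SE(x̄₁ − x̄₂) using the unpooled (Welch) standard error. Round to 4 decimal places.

0.4277

Per-group SEs: s₁/√n₁ = 3.3/√73 = 0.3862, s₂/√n₂ = 2.7/√216 = 0.1837.
Unpooled SE of the difference: √(0.14915044 + 0.03374569) = 0.4277.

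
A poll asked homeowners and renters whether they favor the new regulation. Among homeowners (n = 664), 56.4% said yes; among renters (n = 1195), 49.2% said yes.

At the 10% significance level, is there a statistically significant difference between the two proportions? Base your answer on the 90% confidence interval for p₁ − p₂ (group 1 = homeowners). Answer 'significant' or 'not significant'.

significant

The two standard errors are √(0.5640×0.4360/664) = 0.01924 and √(0.4920×0.5080/1195) = 0.01446.
Because the samples are independent, SE_diff = √(0.01924² + 0.01446²) = 0.02407.
Using z* = 1.645 for 90%, ME = 1.645 × 0.02407 = 0.03960.
p̂₁ − p̂₂ = 0.0720; interval 0.0720 ± 0.03960 gives (0.03240, 0.11160).
The interval (0.03240, 0.11160) does not contain 0, so the difference is significant.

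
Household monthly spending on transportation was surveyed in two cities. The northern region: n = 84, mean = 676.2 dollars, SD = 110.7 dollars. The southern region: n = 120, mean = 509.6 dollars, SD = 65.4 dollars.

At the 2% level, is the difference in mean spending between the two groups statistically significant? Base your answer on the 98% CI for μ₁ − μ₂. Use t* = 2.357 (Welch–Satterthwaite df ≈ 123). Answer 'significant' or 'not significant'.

significant

Standard errors of each mean: 110.7/√84 = 12.0784 and 65.4/√120 = 5.9702.
SE(x̄₁ − x̄₂) = √(12.0784² + 5.9702²) = 13.4733 for independent samples with unequal variances.
With t* = 2.357, the margin is 2.357 × 13.4733 = 31.7566.
x̄₁ − x̄₂ = 676.2 − 509.6 = 166.6000; the interval is 166.6000 ± 31.7566 = (134.8434, 198.3566).
The interval (134.8434, 198.3566) does not contain 0, so the difference is significant.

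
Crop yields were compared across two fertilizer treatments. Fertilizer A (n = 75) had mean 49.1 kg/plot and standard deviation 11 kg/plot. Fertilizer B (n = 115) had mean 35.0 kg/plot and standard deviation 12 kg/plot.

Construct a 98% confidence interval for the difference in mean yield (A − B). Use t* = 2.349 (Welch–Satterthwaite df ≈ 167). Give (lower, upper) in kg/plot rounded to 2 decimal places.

Per-group SEs: s₁/√n₁ = 11/√75 = 1.2702, s₂/√n₂ = 12/√115 = 1.1190.
Unpooled SE of the difference: √(1.61340804 + 1.252161) = 1.6928.
Margin of error = t* · SE = 2.349 × 1.6928 = 3.9764.
x̄₁ − x̄₂ = 49.1 − 35.0 = 14.1000.
CI: 14.1000 ± 3.9764 = (10.12, 18.08).

(10.12, 18.08)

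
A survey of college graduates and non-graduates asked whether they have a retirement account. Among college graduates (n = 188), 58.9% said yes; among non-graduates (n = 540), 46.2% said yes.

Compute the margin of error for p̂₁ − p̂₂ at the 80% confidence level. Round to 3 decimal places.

0.054

SE₁ = √(p̂₁(1−p̂₁)/n₁) = √(0.5890·0.4110/188) = 0.03588; SE₂ = √(0.4620·0.5380/540) = 0.02145.
Independent samples: SE of the difference = √(SE₁² + SE₂²) = √(0.0012873744 + 0.0004601025) = 0.04180.
z* for 80% confidence is 1.282, so the margin of error is 1.282 × 0.04180 = 0.05359.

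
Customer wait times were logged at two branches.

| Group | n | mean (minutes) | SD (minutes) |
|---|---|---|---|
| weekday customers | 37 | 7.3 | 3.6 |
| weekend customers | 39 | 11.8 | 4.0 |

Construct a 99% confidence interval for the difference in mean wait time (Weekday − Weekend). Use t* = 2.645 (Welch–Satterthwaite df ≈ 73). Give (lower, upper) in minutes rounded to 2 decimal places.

Standard errors of each mean: 3.6/√37 = 0.5918 and 4.0/√39 = 0.6405.
SE(x̄₁ − x̄₂) = √(0.5918² + 0.6405²) = 0.8720 for independent samples with unequal variances.
With t* = 2.645, the margin is 2.645 × 0.8720 = 2.3064.
x̄₁ − x̄₂ = 7.3 − 11.8 = -4.5000; the interval is -4.5000 ± 2.3064 = (-6.81, -2.19).

(-6.81, -2.19)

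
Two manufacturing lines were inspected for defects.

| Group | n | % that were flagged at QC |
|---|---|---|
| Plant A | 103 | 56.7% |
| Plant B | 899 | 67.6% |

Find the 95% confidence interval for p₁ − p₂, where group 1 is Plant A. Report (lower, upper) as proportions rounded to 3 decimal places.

SE₁ = √(p̂₁(1−p̂₁)/n₁) = √(0.5670·0.4330/103) = 0.04882; SE₂ = √(0.6760·0.3240/899) = 0.01561.
Independent samples: SE of the difference = √(SE₁² + SE₂²) = √(0.0023833924 + 0.0002436721) = 0.05125.
z* for 95% confidence is 1.960, so the margin of error is 1.960 × 0.05125 = 0.10045.
Point estimate p̂₁ − p̂₂ = 0.5670 − 0.6760 = -0.1090.
-0.1090 ± 0.10045 → (-0.209, -0.009).

(-0.209, -0.009)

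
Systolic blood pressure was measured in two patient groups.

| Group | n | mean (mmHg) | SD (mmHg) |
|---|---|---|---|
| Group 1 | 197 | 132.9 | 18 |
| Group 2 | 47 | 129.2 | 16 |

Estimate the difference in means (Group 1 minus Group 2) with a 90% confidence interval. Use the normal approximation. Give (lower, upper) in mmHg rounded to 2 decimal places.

SE₁ = s₁/√n₁ = 18/√197 = 1.2824; SE₂ = 16/√47 = 2.3338.
Independent samples, unequal variances: SE_diff = √(SE₁² + SE₂²) = √(1.64454976 + 5.44662244) = 2.6629.
z* = 1.645, so margin of error = 1.645 × 2.6629 = 4.3805.
Difference in means = 132.9 − 129.2 = 3.7000.
3.7000 ± 4.3805 → (-0.68, 8.08).

(-0.68, 8.08)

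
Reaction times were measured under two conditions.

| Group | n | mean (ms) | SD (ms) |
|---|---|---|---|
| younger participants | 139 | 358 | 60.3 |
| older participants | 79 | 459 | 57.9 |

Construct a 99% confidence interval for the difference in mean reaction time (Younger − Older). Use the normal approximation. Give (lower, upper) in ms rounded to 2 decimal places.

(-122.33, -79.67)

Per-group SEs: s₁/√n₁ = 60.3/√139 = 5.1146, s₂/√n₂ = 57.9/√79 = 6.5143.
Unpooled SE of the difference: √(26.15913316 + 42.43610449) = 8.2822.
Margin of error = z* · SE = 2.576 × 8.2822 = 21.3349.
x̄₁ − x̄₂ = 358 − 459 = -101.0000.
CI: -101.0000 ± 21.3349 = (-122.33, -79.67).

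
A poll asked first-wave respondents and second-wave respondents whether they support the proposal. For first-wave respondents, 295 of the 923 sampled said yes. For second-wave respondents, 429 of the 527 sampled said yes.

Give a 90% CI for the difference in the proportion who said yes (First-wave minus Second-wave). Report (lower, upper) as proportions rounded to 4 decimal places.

Sample proportions: 295/923 = 0.3196, 429/527 = 0.8140.
Each SE is √(p̂(1−p̂)/n): √(0.3196·0.6804/923) = 0.01535 and √(0.8140·0.1860/527) = 0.01695.
SE(p̂₁ − p̂₂) = √(SE₁² + SE₂²) = √(0.0002356225 + 0.0002873025) = 0.02287, since the two samples are independent.
At 90% confidence z* = 1.645; margin = 1.645 × 0.02287 = 0.03762.
The difference is 0.3196 − 0.8140 = -0.4944, so the interval is -0.4944 ± 0.03762 = (-0.5320, -0.4568).

(-0.5320, -0.4568)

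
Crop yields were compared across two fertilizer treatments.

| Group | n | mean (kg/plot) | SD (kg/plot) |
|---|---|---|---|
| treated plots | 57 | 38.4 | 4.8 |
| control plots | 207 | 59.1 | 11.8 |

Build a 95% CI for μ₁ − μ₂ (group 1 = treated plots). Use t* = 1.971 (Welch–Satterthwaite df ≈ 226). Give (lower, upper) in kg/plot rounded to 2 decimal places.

(-22.75, -18.65)

Standard errors of each mean: 4.8/√57 = 0.6358 and 11.8/√207 = 0.8202.
SE(x̄₁ − x̄₂) = √(0.6358² + 0.8202²) = 1.0378 for independent samples with unequal variances.
With t* = 1.971, the margin is 1.971 × 1.0378 = 2.0455.
x̄₁ − x̄₂ = 38.4 − 59.1 = -20.7000; the interval is -20.7000 ± 2.0455 = (-22.75, -18.65).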